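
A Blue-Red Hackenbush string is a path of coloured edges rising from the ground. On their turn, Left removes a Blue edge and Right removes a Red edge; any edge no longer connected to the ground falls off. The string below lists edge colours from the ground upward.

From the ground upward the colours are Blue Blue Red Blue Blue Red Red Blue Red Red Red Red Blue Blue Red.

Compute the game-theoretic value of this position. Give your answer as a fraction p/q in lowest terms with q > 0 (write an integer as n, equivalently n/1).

B: Left { 0 }, Right { (no moves) } = simplest 1
BB: Left { 0, 1 }, Right { (no moves) } = simplest 2
BBR: Left { 0, 1 }, Right { 2 } = simplest 3/2
BBRB: Left { 0, 1, 3/2 }, Right { 2 } = simplest 7/4
BBRBB: Left { 0, 1, 3/2, 7/4 }, Right { 2 } = simplest 15/8
BBRBBR: Left { 0, 1, 3/2, 7/4 }, Right { 15/8, 2 } = simplest 29/16
BBRBBRR: Left { 0, 1, 3/2, 7/4 }, Right { 29/16, 15/8, 2 } = simplest 57/32
BBRBBRRB: Left { 0, 1, 3/2, 7/4, 57/32 }, Right { 29/16, 15/8, 2 } = simplest 115/64
BBRBBRRBR: Left { 0, 1, 3/2, 7/4, 57/32 }, Right { 115/64, 29/16, 15/8, 2 } = simplest 229/128
BBRBBRRBRR: Left { 0, 1, 3/2, 7/4, 57/32 }, Right { 229/128, 115/64, 29/16, 15/8, 2 } = simplest 457/256
BBRBBRRBRRR: Left { 0, 1, 3/2, 7/4, 57/32 }, Right { 457/256, 229/128, 115/64, 29/16, 15/8, 2 } = simplest 913/512
BBRBBRRBRRRR: Left { 0, 1, 3/2, 7/4, 57/32 }, Right { 913/512, 457/256, 229/128, 115/64, 29/16, 15/8, 2 } = simplest 1825/1024
BBRBBRRBRRRRB: Left { 0, 1, 3/2, 7/4, 57/32, 1825/1024 }, Right { 913/512, 457/256, 229/128, 115/64, 29/16, 15/8, 2 } = simplest 3651/2048
BBRBBRRBRRRRBB: Left { 0, 1, 3/2, 7/4, 57/32, 1825/1024, 3651/2048 }, Right { 913/512, 457/256, 229/128, 115/64, 29/16, 15/8, 2 } = simplest 7303/4096
BBRBBRRBRRRRBBR: Left { 0, 1, 3/2, 7/4, 57/32, 1825/1024, 3651/2048 }, Right { 7303/4096, 913/512, 457/256, 229/128, 115/64, 29/16, 15/8, 2 } = simplest 14605/8192

14605/8192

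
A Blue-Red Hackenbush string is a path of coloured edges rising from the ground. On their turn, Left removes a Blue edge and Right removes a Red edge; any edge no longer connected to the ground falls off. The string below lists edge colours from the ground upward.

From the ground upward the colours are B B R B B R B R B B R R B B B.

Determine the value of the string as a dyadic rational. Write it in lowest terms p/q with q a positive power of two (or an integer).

val(B) = { 0 | ∅ } so 1
val(BB) = { 0,1 | ∅ } so 2
val(BBR) = { 0,1 | 2 } so 3/2
val(BBRB) = { 0,1,3/2 | 2 } so 7/4
val(BBRBB) = { 0,1,3/2,7/4 | 2 } so 15/8
val(BBRBBR) = { 0,1,3/2,7/4 | 15/8,2 } so 29/16
val(BBRBBRB) = { 0,1,3/2,7/4,29/16 | 15/8,2 } so 59/32
val(BBRBBRBR) = { 0,1,3/2,7/4,29/16 | 59/32,15/8,2 } so 117/64
val(BBRBBRBRB) = { 0,1,3/2,7/4,29/16,117/64 | 59/32,15/8,2 } so 235/128
val(BBRBBRBRBB) = { 0,1,3/2,7/4,29/16,117/64,235/128 | 59/32,15/8,2 } so 471/256
val(BBRBBRBRBBR) = { 0,1,3/2,7/4,29/16,117/64,235/128 | 471/256,59/32,15/8,2 } so 941/512
val(BBRBBRBRBBRR) = { 0,1,3/2,7/4,29/16,117/64,235/128 | 941/512,471/256,59/32,15/8,2 } so 1881/1024
val(BBRBBRBRBBRRB) = { 0,1,3/2,7/4,29/16,117/64,235/128,1881/1024 | 941/512,471/256,59/32,15/8,2 } so 3763/2048
val(BBRBBRBRBBRRBB) = { 0,1,3/2,7/4,29/16,117/64,235/128,1881/1024,3763/2048 | 941/512,471/256,59/32,15/8,2 } so 7527/4096
val(BBRBBRBRBBRRBBB) = { 0,1,3/2,7/4,29/16,117/64,235/128,1881/1024,3763/2048,7527/4096 | 941/512,471/256,59/32,15/8,2 } so 15055/8192

15055/8192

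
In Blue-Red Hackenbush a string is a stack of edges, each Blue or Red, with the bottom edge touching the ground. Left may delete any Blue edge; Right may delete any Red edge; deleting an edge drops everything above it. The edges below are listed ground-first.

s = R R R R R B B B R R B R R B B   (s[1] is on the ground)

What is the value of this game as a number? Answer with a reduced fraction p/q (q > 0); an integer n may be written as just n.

Recurse on prefixes of the 15-edge string R R R R R B B B R R B R R B B:
value_1 [R]  L=[·]  R=[0]  — -1
value_2 [RR]  L=[·]  R=[-1 0]  — -2
value_3 [RRR]  L=[·]  R=[-2 -1 0]  — -3
value_4 [RRRR]  L=[·]  R=[-3 -2 -1 0]  — -4
value_5 [RRRRR]  L=[·]  R=[-4 -3 -2 -1 0]  — -5
value_6 [RRRRRB]  L=[-5]  R=[-4 -3 -2 -1 0]  — -9/2
value_7 [RRRRRBB]  L=[-5 -9/2]  R=[-4 -3 -2 -1 0]  — -17/4
value_8 [RRRRRBBB]  L=[-5 -9/2 -17/4]  R=[-4 -3 -2 -1 0]  — -33/8
value_9 [RRRRRBBBR]  L=[-5 -9/2 -17/4]  R=[-33/8 -4 -3 -2 -1 0]  — -67/16
value_10 [RRRRRBBBRR]  L=[-5 -9/2 -17/4]  R=[-67/16 -33/8 -4 -3 -2 -1 0]  — -135/32
value_11 [RRRRRBBBRRB]  L=[-5 -9/2 -17/4 -135/32]  R=[-67/16 -33/8 -4 -3 -2 -1 0]  — -269/64
value_12 [RRRRRBBBRRBR]  L=[-5 -9/2 -17/4 -135/32]  R=[-269/64 -67/16 -33/8 -4 -3 -2 -1 0]  — -539/128
value_13 [RRRRRBBBRRBRR]  L=[-5 -9/2 -17/4 -135/32]  R=[-539/128 -269/64 -67/16 -33/8 -4 -3 -2 -1 0]  — -1079/256
value_14 [RRRRRBBBRRBRRB]  L=[-5 -9/2 -17/4 -135/32 -1079/256]  R=[-539/128 -269/64 -67/16 -33/8 -4 -3 -2 -1 0]  — -2157/512
value_15 [RRRRRBBBRRBRRBB]  L=[-5 -9/2 -17/4 -135/32 -1079/256 -2157/512]  R=[-539/128 -269/64 -67/16 -33/8 -4 -3 -2 -1 0]  — -4313/1024

-4313/1024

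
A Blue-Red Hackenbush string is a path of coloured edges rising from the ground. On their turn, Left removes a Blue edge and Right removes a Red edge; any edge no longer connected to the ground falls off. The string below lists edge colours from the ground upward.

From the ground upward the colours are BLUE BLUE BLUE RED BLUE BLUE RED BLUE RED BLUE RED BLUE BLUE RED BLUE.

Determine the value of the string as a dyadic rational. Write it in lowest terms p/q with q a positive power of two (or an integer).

value_1 [B]  L=[0]  R=[—]  → 1
value_2 [BB]  L=[0, 1]  R=[—]  → 2
value_3 [BBB]  L=[0, 1, 2]  R=[—]  → 3
value_4 [BBBR]  L=[0, 1, 2]  R=[3]  → 5/2
value_5 [BBBRB]  L=[0, 1, 2, 5/2]  R=[3]  → 11/4
value_6 [BBBRBB]  L=[0, 1, 2, 5/2, 11/4]  R=[3]  → 23/8
value_7 [BBBRBBR]  L=[0, 1, 2, 5/2, 11/4]  R=[23/8, 3]  → 45/16
value_8 [BBBRBBRB]  L=[0, 1, 2, 5/2, 11/4, 45/16]  R=[23/8, 3]  → 91/32
value_9 [BBBRBBRBR]  L=[0, 1, 2, 5/2, 11/4, 45/16]  R=[91/32, 23/8, 3]  → 181/64
value_10 [BBBRBBRBRB]  L=[0, 1, 2, 5/2, 11/4, 45/16, 181/64]  R=[91/32, 23/8, 3]  → 363/128
value_11 [BBBRBBRBRBR]  L=[0, 1, 2, 5/2, 11/4, 45/16, 181/64]  R=[363/128, 91/32, 23/8, 3]  → 725/256
value_12 [BBBRBBRBRBRB]  L=[0, 1, 2, 5/2, 11/4, 45/16, 181/64, 725/256]  R=[363/128, 91/32, 23/8, 3]  → 1451/512
value_13 [BBBRBBRBRBRBB]  L=[0, 1, 2, 5/2, 11/4, 45/16, 181/64, 725/256, 1451/512]  R=[363/128, 91/32, 23/8, 3]  → 2903/1024
value_14 [BBBRBBRBRBRBBR]  L=[0, 1, 2, 5/2, 11/4, 45/16, 181/64, 725/256, 1451/512]  R=[2903/1024, 363/128, 91/32, 23/8, 3]  → 5805/2048
value_15 [BBBRBBRBRBRBBRB]  L=[0, 1, 2, 5/2, 11/4, 45/16, 181/64, 725/256, 1451/512, 5805/2048]  R=[2903/1024, 363/128, 91/32, 23/8, 3]  → 11611/4096

11611/4096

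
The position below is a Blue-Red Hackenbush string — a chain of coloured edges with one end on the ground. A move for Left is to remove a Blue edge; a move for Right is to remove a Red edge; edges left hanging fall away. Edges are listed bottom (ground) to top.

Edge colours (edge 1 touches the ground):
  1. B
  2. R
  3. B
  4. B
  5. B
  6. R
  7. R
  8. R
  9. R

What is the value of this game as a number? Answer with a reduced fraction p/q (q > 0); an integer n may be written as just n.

Build G(s[:k]) for k = 1..9, string s = B R B B B R R R R.
edge 1 of 9 (B): { 0 | · } = 1
edge 2 of 9 (R): { 0 | 1 } = 1/2
edge 3 of 9 (B): { 0; 1/2 | 1 } = 3/4
edge 4 of 9 (B): { 0; 1/2; 3/4 | 1 } = 7/8
edge 5 of 9 (B): { 0; 1/2; 3/4; 7/8 | 1 } = 15/16
edge 6 of 9 (R): { 0; 1/2; 3/4; 7/8 | 15/16; 1 } = 29/32
edge 7 of 9 (R): { 0; 1/2; 3/4; 7/8 | 29/32; 15/16; 1 } = 57/64
edge 8 of 9 (R): { 0; 1/2; 3/4; 7/8 | 57/64; 29/32; 15/16; 1 } = 113/128
edge 9 of 9 (R): { 0; 1/2; 3/4; 7/8 | 113/128; 57/64; 29/32; 15/16; 1 } = 225/256

225/256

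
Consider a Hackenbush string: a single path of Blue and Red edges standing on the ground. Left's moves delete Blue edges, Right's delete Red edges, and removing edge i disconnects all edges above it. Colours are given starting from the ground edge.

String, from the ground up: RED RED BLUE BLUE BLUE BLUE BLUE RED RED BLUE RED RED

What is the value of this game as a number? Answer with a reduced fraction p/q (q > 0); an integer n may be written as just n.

Prefix values for RED RED BLUE BLUE BLUE BLUE BLUE RED RED BLUE RED RED via {L|R} + simplicity:
1 of 12 · R · max L −∞ · min R 0 = -1
2 of 12 · RR · max L −∞ · min R -1 = -2
3 of 12 · RRB · max L -2 · min R -1 = -3/2
4 of 12 · RRBB · max L -3/2 · min R -1 = -5/4
5 of 12 · RRBBB · max L -5/4 · min R -1 = -9/8
6 of 12 · RRBBBB · max L -9/8 · min R -1 = -17/16
7 of 12 · RRBBBBB · max L -17/16 · min R -1 = -33/32
8 of 12 · RRBBBBBR · max L -17/16 · min R -33/32 = -67/64
9 of 12 · RRBBBBBRR · max L -17/16 · min R -67/64 = -135/128
10 of 12 · RRBBBBBRRB · max L -135/128 · min R -67/64 = -269/256
11 of 12 · RRBBBBBRRBR · max L -135/128 · min R -269/256 = -539/512
12 of 12 · RRBBBBBRRBRR · max L -135/128 · min R -539/512 = -1079/1024

-1079/1024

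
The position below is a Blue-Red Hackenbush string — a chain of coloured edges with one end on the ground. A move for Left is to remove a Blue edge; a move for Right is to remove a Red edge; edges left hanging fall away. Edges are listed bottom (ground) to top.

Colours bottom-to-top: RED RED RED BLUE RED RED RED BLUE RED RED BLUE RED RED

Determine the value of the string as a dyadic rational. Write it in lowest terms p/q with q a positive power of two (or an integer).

Build value(s[:k]) for k = 1..13, string s = RED RED RED BLUE RED RED RED BLUE RED RED BLUE RED RED.
step 1: add RED to get R; options L={ · } R={ 0 } → -1
step 2: add RED to get RR; options L={ · } R={ -1, 0 } → -2
step 3: add RED to get RRR; options L={ · } R={ -2, -1, 0 } → -3
step 4: add BLUE to get RRRB; options L={ -3 } R={ -2, -1, 0 } → -5/2
step 5: add RED to get RRRBR; options L={ -3 } R={ -5/2, -2, -1, 0 } → -11/4
step 6: add RED to get RRRBRR; options L={ -3 } R={ -11/4, -5/2, -2, -1, 0 } → -23/8
step 7: add RED to get RRRBRRR; options L={ -3 } R={ -23/8, -11/4, -5/2, -2, -1, 0 } → -47/16
step 8: add BLUE to get RRRBRRRB; options L={ -3, -47/16 } R={ -23/8, -11/4, -5/2, -2, -1, 0 } → -93/32
step 9: add RED to get RRRBRRRBR; options L={ -3, -47/16 } R={ -93/32, -23/8, -11/4, -5/2, -2, -1, 0 } → -187/64
step 10: add RED to get RRRBRRRBRR; options L={ -3, -47/16 } R={ -187/64, -93/32, -23/8, -11/4, -5/2, -2, -1, 0 } → -375/128
step 11: add BLUE to get RRRBRRRBRRB; options L={ -3, -47/16, -375/128 } R={ -187/64, -93/32, -23/8, -11/4, -5/2, -2, -1, 0 } → -749/256
step 12: add RED to get RRRBRRRBRRBR; options L={ -3, -47/16, -375/128 } R={ -749/256, -187/64, -93/32, -23/8, -11/4, -5/2, -2, -1, 0 } → -1499/512
step 13: add RED to get RRRBRRRBRRBRR; options L={ -3, -47/16, -375/128 } R={ -1499/512, -749/256, -187/64, -93/32, -23/8, -11/4, -5/2, -2, -1, 0 } → -2999/1024

-2999/1024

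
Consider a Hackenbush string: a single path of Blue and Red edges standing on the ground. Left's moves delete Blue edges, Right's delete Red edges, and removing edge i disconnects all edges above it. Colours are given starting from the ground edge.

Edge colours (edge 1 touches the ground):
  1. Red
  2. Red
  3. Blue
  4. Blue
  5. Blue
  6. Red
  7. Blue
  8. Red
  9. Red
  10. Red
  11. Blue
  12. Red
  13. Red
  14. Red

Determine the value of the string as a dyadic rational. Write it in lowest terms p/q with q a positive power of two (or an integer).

-4847/4096

Recurse on prefixes of the 14-edge string Red Red Blue Blue Blue Red Blue Red Red Red Blue Red Red Red:
step 1: add Red to get R; options L={ — } R={ 0 } gives -1
step 2: add Red to get RR; options L={ — } R={ -1, 0 } gives -2
step 3: add Blue to get RRB; options L={ -2 } R={ -1, 0 } gives -3/2
step 4: add Blue to get RRBB; options L={ -2, -3/2 } R={ -1, 0 } gives -5/4
step 5: add Blue to get RRBBB; options L={ -2, -3/2, -5/4 } R={ -1, 0 } gives -9/8
step 6: add Red to get RRBBBR; options L={ -2, -3/2, -5/4 } R={ -9/8, -1, 0 } gives -19/16
step 7: add Blue to get RRBBBRB; options L={ -2, -3/2, -5/4, -19/16 } R={ -9/8, -1, 0 } gives -37/32
step 8: add Red to get RRBBBRBR; options L={ -2, -3/2, -5/4, -19/16 } R={ -37/32, -9/8, -1, 0 } gives -75/64
step 9: add Red to get RRBBBRBRR; options L={ -2, -3/2, -5/4, -19/16 } R={ -75/64, -37/32, -9/8, -1, 0 } gives -151/128
step 10: add Red to get RRBBBRBRRR; options L={ -2, -3/2, -5/4, -19/16 } R={ -151/128, -75/64, -37/32, -9/8, -1, 0 } gives -303/256
step 11: add Blue to get RRBBBRBRRRB; options L={ -2, -3/2, -5/4, -19/16, -303/256 } R={ -151/128, -75/64, -37/32, -9/8, -1, 0 } gives -605/512
step 12: add Red to get RRBBBRBRRRBR; options L={ -2, -3/2, -5/4, -19/16, -303/256 } R={ -605/512, -151/128, -75/64, -37/32, -9/8, -1, 0 } gives -1211/1024
step 13: add Red to get RRBBBRBRRRBRR; options L={ -2, -3/2, -5/4, -19/16, -303/256 } R={ -1211/1024, -605/512, -151/128, -75/64, -37/32, -9/8, -1, 0 } gives -2423/2048
step 14: add Red to get RRBBBRBRRRBRRR; options L={ -2, -3/2, -5/4, -19/16, -303/256 } R={ -2423/2048, -1211/1024, -605/512, -151/128, -75/64, -37/32, -9/8, -1, 0 } gives -4847/4096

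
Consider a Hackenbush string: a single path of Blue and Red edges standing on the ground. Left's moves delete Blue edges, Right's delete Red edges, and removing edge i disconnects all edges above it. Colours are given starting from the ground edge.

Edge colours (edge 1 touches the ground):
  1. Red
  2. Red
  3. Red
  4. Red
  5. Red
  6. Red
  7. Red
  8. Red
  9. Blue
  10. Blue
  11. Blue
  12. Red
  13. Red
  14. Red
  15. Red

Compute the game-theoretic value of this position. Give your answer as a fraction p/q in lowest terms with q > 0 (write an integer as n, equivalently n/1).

-927/128

step 1: add Red to get R; options L={ ∅ } R={ 0 } ⇒ -1
step 2: add Red to get RR; options L={ ∅ } R={ -1 0 } ⇒ -2
step 3: add Red to get RRR; options L={ ∅ } R={ -2 -1 0 } ⇒ -3
step 4: add Red to get RRRR; options L={ ∅ } R={ -3 -2 -1 0 } ⇒ -4
step 5: add Red to get RRRRR; options L={ ∅ } R={ -4 -3 -2 -1 0 } ⇒ -5
step 6: add Red to get RRRRRR; options L={ ∅ } R={ -5 -4 -3 -2 -1 0 } ⇒ -6
step 7: add Red to get RRRRRRR; options L={ ∅ } R={ -6 -5 -4 -3 -2 -1 0 } ⇒ -7
step 8: add Red to get RRRRRRRR; options L={ ∅ } R={ -7 -6 -5 -4 -3 -2 -1 0 } ⇒ -8
step 9: add Blue to get RRRRRRRRB; options L={ -8 } R={ -7 -6 -5 -4 -3 -2 -1 0 } ⇒ -15/2
step 10: add Blue to get RRRRRRRRBB; options L={ -8 -15/2 } R={ -7 -6 -5 -4 -3 -2 -1 0 } ⇒ -29/4
step 11: add Blue to get RRRRRRRRBBB; options L={ -8 -15/2 -29/4 } R={ -7 -6 -5 -4 -3 -2 -1 0 } ⇒ -57/8
step 12: add Red to get RRRRRRRRBBBR; options L={ -8 -15/2 -29/4 } R={ -57/8 -7 -6 -5 -4 -3 -2 -1 0 } ⇒ -115/16
step 13: add Red to get RRRRRRRRBBBRR; options L={ -8 -15/2 -29/4 } R={ -115/16 -57/8 -7 -6 -5 -4 -3 -2 -1 0 } ⇒ -231/32
step 14: add Red to get RRRRRRRRBBBRRR; options L={ -8 -15/2 -29/4 } R={ -231/32 -115/16 -57/8 -7 -6 -5 -4 -3 -2 -1 0 } ⇒ -463/64
step 15: add Red to get RRRRRRRRBBBRRRR; options L={ -8 -15/2 -29/4 } R={ -463/64 -231/32 -115/16 -57/8 -7 -6 -5 -4 -3 -2 -1 0 } ⇒ -927/128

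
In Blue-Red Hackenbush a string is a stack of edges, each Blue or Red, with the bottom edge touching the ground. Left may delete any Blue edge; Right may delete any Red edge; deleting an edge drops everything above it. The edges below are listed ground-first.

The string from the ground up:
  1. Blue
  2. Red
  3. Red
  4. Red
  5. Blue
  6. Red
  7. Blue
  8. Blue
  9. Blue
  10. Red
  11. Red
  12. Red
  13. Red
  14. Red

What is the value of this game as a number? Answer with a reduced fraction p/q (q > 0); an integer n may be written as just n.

Recurse on prefixes of the 14-edge string Blue Red Red Red Blue Red Blue Blue Blue Red Red Red Red Red:
B: Left { 0 }, Right { · } so simplest 1
BR: Left { 0 }, Right { 1 } so simplest 1/2
BRR: Left { 0 }, Right { 1/2,1 } so simplest 1/4
BRRR: Left { 0 }, Right { 1/4,1/2,1 } so simplest 1/8
BRRRB: Left { 0,1/8 }, Right { 1/4,1/2,1 } so simplest 3/16
BRRRBR: Left { 0,1/8 }, Right { 3/16,1/4,1/2,1 } so simplest 5/32
BRRRBRB: Left { 0,1/8,5/32 }, Right { 3/16,1/4,1/2,1 } so simplest 11/64
BRRRBRBB: Left { 0,1/8,5/32,11/64 }, Right { 3/16,1/4,1/2,1 } so simplest 23/128
BRRRBRBBB: Left { 0,1/8,5/32,11/64,23/128 }, Right { 3/16,1/4,1/2,1 } so simplest 47/256
BRRRBRBBBR: Left { 0,1/8,5/32,11/64,23/128 }, Right { 47/256,3/16,1/4,1/2,1 } so simplest 93/512
BRRRBRBBBRR: Left { 0,1/8,5/32,11/64,23/128 }, Right { 93/512,47/256,3/16,1/4,1/2,1 } so simplest 185/1024
BRRRBRBBBRRR: Left { 0,1/8,5/32,11/64,23/128 }, Right { 185/1024,93/512,47/256,3/16,1/4,1/2,1 } so simplest 369/2048
BRRRBRBBBRRRR: Left { 0,1/8,5/32,11/64,23/128 }, Right { 369/2048,185/1024,93/512,47/256,3/16,1/4,1/2,1 } so simplest 737/4096
BRRRBRBBBRRRRR: Left { 0,1/8,5/32,11/64,23/128 }, Right { 737/4096,369/2048,185/1024,93/512,47/256,3/16,1/4,1/2,1 } so simplest 1473/8192

1473/8192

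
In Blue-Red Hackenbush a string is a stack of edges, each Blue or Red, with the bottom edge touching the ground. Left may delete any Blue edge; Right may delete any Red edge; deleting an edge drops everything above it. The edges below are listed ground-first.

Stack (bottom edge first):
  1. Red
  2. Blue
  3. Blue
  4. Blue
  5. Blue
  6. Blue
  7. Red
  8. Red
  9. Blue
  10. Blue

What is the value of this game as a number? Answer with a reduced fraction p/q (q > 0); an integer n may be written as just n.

-25/512

Build G(s[:k]) for k = 1..10, string s = Red Blue Blue Blue Blue Blue Red Red Blue Blue.
G_1 [R]  L=[·]  R=[0]  → -1
G_2 [RB]  L=[-1]  R=[0]  → -1/2
G_3 [RBB]  L=[-1; -1/2]  R=[0]  → -1/4
G_4 [RBBB]  L=[-1; -1/2; -1/4]  R=[0]  → -1/8
G_5 [RBBBB]  L=[-1; -1/2; -1/4; -1/8]  R=[0]  → -1/16
G_6 [RBBBBB]  L=[-1; -1/2; -1/4; -1/8; -1/16]  R=[0]  → -1/32
G_7 [RBBBBBR]  L=[-1; -1/2; -1/4; -1/8; -1/16]  R=[-1/32; 0]  → -3/64
G_8 [RBBBBBRR]  L=[-1; -1/2; -1/4; -1/8; -1/16]  R=[-3/64; -1/32; 0]  → -7/128
G_9 [RBBBBBRRB]  L=[-1; -1/2; -1/4; -1/8; -1/16; -7/128]  R=[-3/64; -1/32; 0]  → -13/256
G_10 [RBBBBBRRBB]  L=[-1; -1/2; -1/4; -1/8; -1/16; -7/128; -13/256]  R=[-3/64; -1/32; 0]  → -25/512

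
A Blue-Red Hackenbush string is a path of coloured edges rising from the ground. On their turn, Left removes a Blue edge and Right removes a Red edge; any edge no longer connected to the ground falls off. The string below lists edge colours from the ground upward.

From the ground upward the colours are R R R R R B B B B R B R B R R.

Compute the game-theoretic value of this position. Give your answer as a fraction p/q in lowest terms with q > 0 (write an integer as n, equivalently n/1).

Build v(s[:k]) for k = 1..15, string s = R R R R R B B B B R B R B R R.
v(R) = { — | 0 } = -1
v(RR) = { — | -1, 0 } = -2
v(RRR) = { — | -2, -1, 0 } = -3
v(RRRR) = { — | -3, -2, -1, 0 } = -4
v(RRRRR) = { — | -4, -3, -2, -1, 0 } = -5
v(RRRRRB) = { -5 | -4, -3, -2, -1, 0 } = -9/2
v(RRRRRBB) = { -5, -9/2 | -4, -3, -2, -1, 0 } = -17/4
v(RRRRRBBB) = { -5, -9/2, -17/4 | -4, -3, -2, -1, 0 } = -33/8
v(RRRRRBBBB) = { -5, -9/2, -17/4, -33/8 | -4, -3, -2, -1, 0 } = -65/16
v(RRRRRBBBBR) = { -5, -9/2, -17/4, -33/8 | -65/16, -4, -3, -2, -1, 0 } = -131/32
v(RRRRRBBBBRB) = { -5, -9/2, -17/4, -33/8, -131/32 | -65/16, -4, -3, -2, -1, 0 } = -261/64
v(RRRRRBBBBRBR) = { -5, -9/2, -17/4, -33/8, -131/32 | -261/64, -65/16, -4, -3, -2, -1, 0 } = -523/128
v(RRRRRBBBBRBRB) = { -5, -9/2, -17/4, -33/8, -131/32, -523/128 | -261/64, -65/16, -4, -3, -2, -1, 0 } = -1045/256
v(RRRRRBBBBRBRBR) = { -5, -9/2, -17/4, -33/8, -131/32, -523/128 | -1045/256, -261/64, -65/16, -4, -3, -2, -1, 0 } = -2091/512
v(RRRRRBBBBRBRBRR) = { -5, -9/2, -17/4, -33/8, -131/32, -523/128 | -2091/512, -1045/256, -261/64, -65/16, -4, -3, -2, -1, 0 } = -4183/1024

-4183/1024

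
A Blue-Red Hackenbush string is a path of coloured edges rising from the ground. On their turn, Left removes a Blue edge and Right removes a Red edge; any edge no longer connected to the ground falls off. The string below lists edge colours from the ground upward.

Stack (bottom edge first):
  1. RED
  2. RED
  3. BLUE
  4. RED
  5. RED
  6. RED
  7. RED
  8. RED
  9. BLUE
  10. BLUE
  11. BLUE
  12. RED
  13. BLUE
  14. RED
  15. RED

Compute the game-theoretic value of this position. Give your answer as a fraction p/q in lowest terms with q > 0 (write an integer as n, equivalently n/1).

Recurse on prefixes of the 15-edge string RED RED BLUE RED RED RED RED RED BLUE BLUE BLUE RED BLUE RED RED:
1 of 15 · R · max L −∞ · min R 0 => -1
2 of 15 · RR · max L −∞ · min R -1 => -2
3 of 15 · RRB · max L -2 · min R -1 => -3/2
4 of 15 · RRBR · max L -2 · min R -3/2 => -7/4
5 of 15 · RRBRR · max L -2 · min R -7/4 => -15/8
6 of 15 · RRBRRR · max L -2 · min R -15/8 => -31/16
7 of 15 · RRBRRRR · max L -2 · min R -31/16 => -63/32
8 of 15 · RRBRRRRR · max L -2 · min R -63/32 => -127/64
9 of 15 · RRBRRRRRB · max L -127/64 · min R -63/32 => -253/128
10 of 15 · RRBRRRRRBB · max L -253/128 · min R -63/32 => -505/256
11 of 15 · RRBRRRRRBBB · max L -505/256 · min R -63/32 => -1009/512
12 of 15 · RRBRRRRRBBBR · max L -505/256 · min R -1009/512 => -2019/1024
13 of 15 · RRBRRRRRBBBRB · max L -2019/1024 · min R -1009/512 => -4037/2048
14 of 15 · RRBRRRRRBBBRBR · max L -2019/1024 · min R -4037/2048 => -8075/4096
15 of 15 · RRBRRRRRBBBRBRR · max L -2019/1024 · min R -8075/4096 => -16151/8192

-16151/8192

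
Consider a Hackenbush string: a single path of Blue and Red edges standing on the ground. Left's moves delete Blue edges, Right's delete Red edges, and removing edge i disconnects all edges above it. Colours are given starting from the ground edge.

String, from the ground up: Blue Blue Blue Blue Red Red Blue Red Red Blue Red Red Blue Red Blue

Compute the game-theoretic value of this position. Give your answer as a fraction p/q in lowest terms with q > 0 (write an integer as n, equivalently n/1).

6731/2048

step 1: add Blue to get B; options L={ 0 } R={ · } gives 1
step 2: add Blue to get BB; options L={ 0; 1 } R={ · } gives 2
step 3: add Blue to get BBB; options L={ 0; 1; 2 } R={ · } gives 3
step 4: add Blue to get BBBB; options L={ 0; 1; 2; 3 } R={ · } gives 4
step 5: add Red to get BBBBR; options L={ 0; 1; 2; 3 } R={ 4 } gives 7/2
step 6: add Red to get BBBBRR; options L={ 0; 1; 2; 3 } R={ 7/2; 4 } gives 13/4
step 7: add Blue to get BBBBRRB; options L={ 0; 1; 2; 3; 13/4 } R={ 7/2; 4 } gives 27/8
step 8: add Red to get BBBBRRBR; options L={ 0; 1; 2; 3; 13/4 } R={ 27/8; 7/2; 4 } gives 53/16
step 9: add Red to get BBBBRRBRR; options L={ 0; 1; 2; 3; 13/4 } R={ 53/16; 27/8; 7/2; 4 } gives 105/32
step 10: add Blue to get BBBBRRBRRB; options L={ 0; 1; 2; 3; 13/4; 105/32 } R={ 53/16; 27/8; 7/2; 4 } gives 211/64
step 11: add Red to get BBBBRRBRRBR; options L={ 0; 1; 2; 3; 13/4; 105/32 } R={ 211/64; 53/16; 27/8; 7/2; 4 } gives 421/128
step 12: add Red to get BBBBRRBRRBRR; options L={ 0; 1; 2; 3; 13/4; 105/32 } R={ 421/128; 211/64; 53/16; 27/8; 7/2; 4 } gives 841/256
step 13: add Blue to get BBBBRRBRRBRRB; options L={ 0; 1; 2; 3; 13/4; 105/32; 841/256 } R={ 421/128; 211/64; 53/16; 27/8; 7/2; 4 } gives 1683/512
step 14: add Red to get BBBBRRBRRBRRBR; options L={ 0; 1; 2; 3; 13/4; 105/32; 841/256 } R={ 1683/512; 421/128; 211/64; 53/16; 27/8; 7/2; 4 } gives 3365/1024
step 15: add Blue to get BBBBRRBRRBRRBRB; options L={ 0; 1; 2; 3; 13/4; 105/32; 841/256; 3365/1024 } R={ 1683/512; 421/128; 211/64; 53/16; 27/8; 7/2; 4 } gives 6731/2048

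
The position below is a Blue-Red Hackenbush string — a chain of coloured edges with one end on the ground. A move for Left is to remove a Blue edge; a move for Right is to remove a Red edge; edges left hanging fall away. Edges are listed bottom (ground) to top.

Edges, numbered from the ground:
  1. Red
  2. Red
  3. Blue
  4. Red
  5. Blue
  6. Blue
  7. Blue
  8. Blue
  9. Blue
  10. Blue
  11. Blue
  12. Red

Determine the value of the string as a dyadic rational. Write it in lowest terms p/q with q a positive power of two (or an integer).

Recurse on prefixes of the 12-edge string Red Red Blue Red Blue Blue Blue Blue Blue Blue Blue Red:
edge 1 of 12 (Red): {  | 0 } ⇒ -1
edge 2 of 12 (Red): {  | -1; 0 } ⇒ -2
edge 3 of 12 (Blue): { -2 | -1; 0 } ⇒ -3/2
edge 4 of 12 (Red): { -2 | -3/2; -1; 0 } ⇒ -7/4
edge 5 of 12 (Blue): { -2; -7/4 | -3/2; -1; 0 } ⇒ -13/8
edge 6 of 12 (Blue): { -2; -7/4; -13/8 | -3/2; -1; 0 } ⇒ -25/16
edge 7 of 12 (Blue): { -2; -7/4; -13/8; -25/16 | -3/2; -1; 0 } ⇒ -49/32
edge 8 of 12 (Blue): { -2; -7/4; -13/8; -25/16; -49/32 | -3/2; -1; 0 } ⇒ -97/64
edge 9 of 12 (Blue): { -2; -7/4; -13/8; -25/16; -49/32; -97/64 | -3/2; -1; 0 } ⇒ -193/128
edge 10 of 12 (Blue): { -2; -7/4; -13/8; -25/16; -49/32; -97/64; -193/128 | -3/2; -1; 0 } ⇒ -385/256
edge 11 of 12 (Blue): { -2; -7/4; -13/8; -25/16; -49/32; -97/64; -193/128; -385/256 | -3/2; -1; 0 } ⇒ -769/512
edge 12 of 12 (Red): { -2; -7/4; -13/8; -25/16; -49/32; -97/64; -193/128; -385/256 | -769/512; -3/2; -1; 0 } ⇒ -1539/1024

-1539/1024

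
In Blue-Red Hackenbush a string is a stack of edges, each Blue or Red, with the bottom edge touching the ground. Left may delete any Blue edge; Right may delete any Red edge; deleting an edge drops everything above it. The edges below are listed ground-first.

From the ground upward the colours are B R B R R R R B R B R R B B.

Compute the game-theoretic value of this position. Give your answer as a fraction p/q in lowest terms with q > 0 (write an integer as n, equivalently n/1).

step 1: add B to get B; options L={ 0 } R={ (no moves) } gives 1
step 2: add R to get BR; options L={ 0 } R={ 1 } gives 1/2
step 3: add B to get BRB; options L={ 0 1/2 } R={ 1 } gives 3/4
step 4: add R to get BRBR; options L={ 0 1/2 } R={ 3/4 1 } gives 5/8
step 5: add R to get BRBRR; options L={ 0 1/2 } R={ 5/8 3/4 1 } gives 9/16
step 6: add R to get BRBRRR; options L={ 0 1/2 } R={ 9/16 5/8 3/4 1 } gives 17/32
step 7: add R to get BRBRRRR; options L={ 0 1/2 } R={ 17/32 9/16 5/8 3/4 1 } gives 33/64
step 8: add B to get BRBRRRRB; options L={ 0 1/2 33/64 } R={ 17/32 9/16 5/8 3/4 1 } gives 67/128
step 9: add R to get BRBRRRRBR; options L={ 0 1/2 33/64 } R={ 67/128 17/32 9/16 5/8 3/4 1 } gives 133/256
step 10: add B to get BRBRRRRBRB; options L={ 0 1/2 33/64 133/256 } R={ 67/128 17/32 9/16 5/8 3/4 1 } gives 267/512
step 11: add R to get BRBRRRRBRBR; options L={ 0 1/2 33/64 133/256 } R={ 267/512 67/128 17/32 9/16 5/8 3/4 1 } gives 533/1024
step 12: add R to get BRBRRRRBRBRR; options L={ 0 1/2 33/64 133/256 } R={ 533/1024 267/512 67/128 17/32 9/16 5/8 3/4 1 } gives 1065/2048
step 13: add B to get BRBRRRRBRBRRB; options L={ 0 1/2 33/64 133/256 1065/2048 } R={ 533/1024 267/512 67/128 17/32 9/16 5/8 3/4 1 } gives 2131/4096
step 14: add B to get BRBRRRRBRBRRBB; options L={ 0 1/2 33/64 133/256 1065/2048 2131/4096 } R={ 533/1024 267/512 67/128 17/32 9/16 5/8 3/4 1 } gives 4263/8192

4263/8192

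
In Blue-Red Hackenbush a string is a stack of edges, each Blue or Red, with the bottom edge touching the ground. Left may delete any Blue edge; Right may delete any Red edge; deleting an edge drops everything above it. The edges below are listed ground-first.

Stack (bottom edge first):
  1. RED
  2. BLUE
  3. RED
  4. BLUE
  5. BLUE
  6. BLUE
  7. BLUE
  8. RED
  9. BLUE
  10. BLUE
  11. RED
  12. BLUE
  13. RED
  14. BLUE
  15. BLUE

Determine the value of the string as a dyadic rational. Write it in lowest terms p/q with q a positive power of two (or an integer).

-8489/16384

Recurse on prefixes of the 15-edge string RED BLUE RED BLUE BLUE BLUE BLUE RED BLUE BLUE RED BLUE RED BLUE BLUE:
1 of 15 · R · max L −∞ · min R 0 -> -1
2 of 15 · RB · max L -1 · min R 0 -> -1/2
3 of 15 · RBR · max L -1 · min R -1/2 -> -3/4
4 of 15 · RBRB · max L -3/4 · min R -1/2 -> -5/8
5 of 15 · RBRBB · max L -5/8 · min R -1/2 -> -9/16
6 of 15 · RBRBBB · max L -9/16 · min R -1/2 -> -17/32
7 of 15 · RBRBBBB · max L -17/32 · min R -1/2 -> -33/64
8 of 15 · RBRBBBBR · max L -17/32 · min R -33/64 -> -67/128
9 of 15 · RBRBBBBRB · max L -67/128 · min R -33/64 -> -133/256
10 of 15 · RBRBBBBRBB · max L -133/256 · min R -33/64 -> -265/512
11 of 15 · RBRBBBBRBBR · max L -133/256 · min R -265/512 -> -531/1024
12 of 15 · RBRBBBBRBBRB · max L -531/1024 · min R -265/512 -> -1061/2048
13 of 15 · RBRBBBBRBBRBR · max L -531/1024 · min R -1061/2048 -> -2123/4096
14 of 15 · RBRBBBBRBBRBRB · max L -2123/4096 · min R -1061/2048 -> -4245/8192
15 of 15 · RBRBBBBRBBRBRBB · max L -4245/8192 · min R -1061/2048 -> -8489/16384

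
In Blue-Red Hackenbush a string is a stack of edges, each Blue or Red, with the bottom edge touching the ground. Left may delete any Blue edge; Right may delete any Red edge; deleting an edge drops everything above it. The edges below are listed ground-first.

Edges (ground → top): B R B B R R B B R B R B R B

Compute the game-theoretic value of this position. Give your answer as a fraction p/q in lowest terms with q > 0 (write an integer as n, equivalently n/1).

6571/8192

g(B) = { 0 | · } -> 1
g(BR) = { 0 | 1 } -> 1/2
g(BRB) = { 0,1/2 | 1 } -> 3/4
g(BRBB) = { 0,1/2,3/4 | 1 } -> 7/8
g(BRBBR) = { 0,1/2,3/4 | 7/8,1 } -> 13/16
g(BRBBRR) = { 0,1/2,3/4 | 13/16,7/8,1 } -> 25/32
g(BRBBRRB) = { 0,1/2,3/4,25/32 | 13/16,7/8,1 } -> 51/64
g(BRBBRRBB) = { 0,1/2,3/4,25/32,51/64 | 13/16,7/8,1 } -> 103/128
g(BRBBRRBBR) = { 0,1/2,3/4,25/32,51/64 | 103/128,13/16,7/8,1 } -> 205/256
g(BRBBRRBBRB) = { 0,1/2,3/4,25/32,51/64,205/256 | 103/128,13/16,7/8,1 } -> 411/512
g(BRBBRRBBRBR) = { 0,1/2,3/4,25/32,51/64,205/256 | 411/512,103/128,13/16,7/8,1 } -> 821/1024
g(BRBBRRBBRBRB) = { 0,1/2,3/4,25/32,51/64,205/256,821/1024 | 411/512,103/128,13/16,7/8,1 } -> 1643/2048
g(BRBBRRBBRBRBR) = { 0,1/2,3/4,25/32,51/64,205/256,821/1024 | 1643/2048,411/512,103/128,13/16,7/8,1 } -> 3285/4096
g(BRBBRRBBRBRBRB) = { 0,1/2,3/4,25/32,51/64,205/256,821/1024,3285/4096 | 1643/2048,411/512,103/128,13/16,7/8,1 } -> 6571/8192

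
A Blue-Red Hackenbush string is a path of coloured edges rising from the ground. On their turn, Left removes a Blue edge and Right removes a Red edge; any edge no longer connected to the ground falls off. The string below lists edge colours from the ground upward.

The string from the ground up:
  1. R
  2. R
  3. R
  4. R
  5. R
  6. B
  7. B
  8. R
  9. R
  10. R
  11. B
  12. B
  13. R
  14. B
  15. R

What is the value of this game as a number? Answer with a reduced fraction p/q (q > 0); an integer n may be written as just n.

-4555/1024

Build val(s[:k]) for k = 1..15, string s = R R R R R B B R R R B B R B R.
edge 1 of 15 (R): {  | 0 } ⇒ -1
edge 2 of 15 (R): {  | -1, 0 } ⇒ -2
edge 3 of 15 (R): {  | -2, -1, 0 } ⇒ -3
edge 4 of 15 (R): {  | -3, -2, -1, 0 } ⇒ -4
edge 5 of 15 (R): {  | -4, -3, -2, -1, 0 } ⇒ -5
edge 6 of 15 (B): { -5 | -4, -3, -2, -1, 0 } ⇒ -9/2
edge 7 of 15 (B): { -5, -9/2 | -4, -3, -2, -1, 0 } ⇒ -17/4
edge 8 of 15 (R): { -5, -9/2 | -17/4, -4, -3, -2, -1, 0 } ⇒ -35/8
edge 9 of 15 (R): { -5, -9/2 | -35/8, -17/4, -4, -3, -2, -1, 0 } ⇒ -71/16
edge 10 of 15 (R): { -5, -9/2 | -71/16, -35/8, -17/4, -4, -3, -2, -1, 0 } ⇒ -143/32
edge 11 of 15 (B): { -5, -9/2, -143/32 | -71/16, -35/8, -17/4, -4, -3, -2, -1, 0 } ⇒ -285/64
edge 12 of 15 (B): { -5, -9/2, -143/32, -285/64 | -71/16, -35/8, -17/4, -4, -3, -2, -1, 0 } ⇒ -569/128
edge 13 of 15 (R): { -5, -9/2, -143/32, -285/64 | -569/128, -71/16, -35/8, -17/4, -4, -3, -2, -1, 0 } ⇒ -1139/256
edge 14 of 15 (B): { -5, -9/2, -143/32, -285/64, -1139/256 | -569/128, -71/16, -35/8, -17/4, -4, -3, -2, -1, 0 } ⇒ -2277/512
edge 15 of 15 (R): { -5, -9/2, -143/32, -285/64, -1139/256 | -2277/512, -569/128, -71/16, -35/8, -17/4, -4, -3, -2, -1, 0 } ⇒ -4555/1024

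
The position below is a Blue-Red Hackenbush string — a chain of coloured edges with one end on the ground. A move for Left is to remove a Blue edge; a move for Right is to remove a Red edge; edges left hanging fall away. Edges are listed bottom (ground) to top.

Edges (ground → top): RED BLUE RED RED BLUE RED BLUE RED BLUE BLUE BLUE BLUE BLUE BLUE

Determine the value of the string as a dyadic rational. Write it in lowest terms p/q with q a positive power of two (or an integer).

-6785/8192

Recurse on prefixes of the 14-edge string RED BLUE RED RED BLUE RED BLUE RED BLUE BLUE BLUE BLUE BLUE BLUE:
step 1: add RED to get R; options L={ · } R={ 0 } — -1
step 2: add BLUE to get RB; options L={ -1 } R={ 0 } — -1/2
step 3: add RED to get RBR; options L={ -1 } R={ -1/2; 0 } — -3/4
step 4: add RED to get RBRR; options L={ -1 } R={ -3/4; -1/2; 0 } — -7/8
step 5: add BLUE to get RBRRB; options L={ -1; -7/8 } R={ -3/4; -1/2; 0 } — -13/16
step 6: add RED to get RBRRBR; options L={ -1; -7/8 } R={ -13/16; -3/4; -1/2; 0 } — -27/32
step 7: add BLUE to get RBRRBRB; options L={ -1; -7/8; -27/32 } R={ -13/16; -3/4; -1/2; 0 } — -53/64
step 8: add RED to get RBRRBRBR; options L={ -1; -7/8; -27/32 } R={ -53/64; -13/16; -3/4; -1/2; 0 } — -107/128
step 9: add BLUE to get RBRRBRBRB; options L={ -1; -7/8; -27/32; -107/128 } R={ -53/64; -13/16; -3/4; -1/2; 0 } — -213/256
step 10: add BLUE to get RBRRBRBRBB; options L={ -1; -7/8; -27/32; -107/128; -213/256 } R={ -53/64; -13/16; -3/4; -1/2; 0 } — -425/512
step 11: add BLUE to get RBRRBRBRBBB; options L={ -1; -7/8; -27/32; -107/128; -213/256; -425/512 } R={ -53/64; -13/16; -3/4; -1/2; 0 } — -849/1024
step 12: add BLUE to get RBRRBRBRBBBB; options L={ -1; -7/8; -27/32; -107/128; -213/256; -425/512; -849/1024 } R={ -53/64; -13/16; -3/4; -1/2; 0 } — -1697/2048
step 13: add BLUE to get RBRRBRBRBBBBB; options L={ -1; -7/8; -27/32; -107/128; -213/256; -425/512; -849/1024; -1697/2048 } R={ -53/64; -13/16; -3/4; -1/2; 0 } — -3393/4096
step 14: add BLUE to get RBRRBRBRBBBBBB; options L={ -1; -7/8; -27/32; -107/128; -213/256; -425/512; -849/1024; -1697/2048; -3393/4096 } R={ -53/64; -13/16; -3/4; -1/2; 0 } — -6785/8192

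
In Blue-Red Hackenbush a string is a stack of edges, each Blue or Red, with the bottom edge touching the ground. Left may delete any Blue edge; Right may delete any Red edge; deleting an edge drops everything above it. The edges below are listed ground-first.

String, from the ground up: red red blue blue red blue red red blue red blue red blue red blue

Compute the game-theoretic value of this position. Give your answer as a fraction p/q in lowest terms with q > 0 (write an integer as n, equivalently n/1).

-11093/8192

Prefix values for red red blue blue red blue red red blue red blue red blue red blue via {L|R} + simplicity:
step 1: add red to get r; options L={ ∅ } R={ 0 } — -1
step 2: add red to get rr; options L={ ∅ } R={ -1, 0 } — -2
step 3: add blue to get rrb; options L={ -2 } R={ -1, 0 } — -3/2
step 4: add blue to get rrbb; options L={ -2, -3/2 } R={ -1, 0 } — -5/4
step 5: add red to get rrbbr; options L={ -2, -3/2 } R={ -5/4, -1, 0 } — -11/8
step 6: add blue to get rrbbrb; options L={ -2, -3/2, -11/8 } R={ -5/4, -1, 0 } — -21/16
step 7: add red to get rrbbrbr; options L={ -2, -3/2, -11/8 } R={ -21/16, -5/4, -1, 0 } — -43/32
step 8: add red to get rrbbrbrr; options L={ -2, -3/2, -11/8 } R={ -43/32, -21/16, -5/4, -1, 0 } — -87/64
step 9: add blue to get rrbbrbrrb; options L={ -2, -3/2, -11/8, -87/64 } R={ -43/32, -21/16, -5/4, -1, 0 } — -173/128
step 10: add red to get rrbbrbrrbr; options L={ -2, -3/2, -11/8, -87/64 } R={ -173/128, -43/32, -21/16, -5/4, -1, 0 } — -347/256
step 11: add blue to get rrbbrbrrbrb; options L={ -2, -3/2, -11/8, -87/64, -347/256 } R={ -173/128, -43/32, -21/16, -5/4, -1, 0 } — -693/512
step 12: add red to get rrbbrbrrbrbr; options L={ -2, -3/2, -11/8, -87/64, -347/256 } R={ -693/512, -173/128, -43/32, -21/16, -5/4, -1, 0 } — -1387/1024
step 13: add blue to get rrbbrbrrbrbrb; options L={ -2, -3/2, -11/8, -87/64, -347/256, -1387/1024 } R={ -693/512, -173/128, -43/32, -21/16, -5/4, -1, 0 } — -2773/2048
step 14: add red to get rrbbrbrrbrbrbr; options L={ -2, -3/2, -11/8, -87/64, -347/256, -1387/1024 } R={ -2773/2048, -693/512, -173/128, -43/32, -21/16, -5/4, -1, 0 } — -5547/4096
step 15: add blue to get rrbbrbrrbrbrbrb; options L={ -2, -3/2, -11/8, -87/64, -347/256, -1387/1024, -5547/4096 } R={ -2773/2048, -693/512, -173/128, -43/32, -21/16, -5/4, -1, 0 } — -11093/8192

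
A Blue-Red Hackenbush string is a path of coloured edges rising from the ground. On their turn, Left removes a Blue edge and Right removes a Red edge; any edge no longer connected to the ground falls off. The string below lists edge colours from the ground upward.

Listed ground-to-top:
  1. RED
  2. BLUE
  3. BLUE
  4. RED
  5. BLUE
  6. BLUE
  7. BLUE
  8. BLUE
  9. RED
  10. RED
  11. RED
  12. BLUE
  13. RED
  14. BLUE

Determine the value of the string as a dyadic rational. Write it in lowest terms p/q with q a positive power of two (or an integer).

-2165/8192

step 1: add RED to get R; options L={  } R={ 0 } => -1
step 2: add BLUE to get RB; options L={ -1 } R={ 0 } => -1/2
step 3: add BLUE to get RBB; options L={ -1 -1/2 } R={ 0 } => -1/4
step 4: add RED to get RBBR; options L={ -1 -1/2 } R={ -1/4 0 } => -3/8
step 5: add BLUE to get RBBRB; options L={ -1 -1/2 -3/8 } R={ -1/4 0 } => -5/16
step 6: add BLUE to get RBBRBB; options L={ -1 -1/2 -3/8 -5/16 } R={ -1/4 0 } => -9/32
step 7: add BLUE to get RBBRBBB; options L={ -1 -1/2 -3/8 -5/16 -9/32 } R={ -1/4 0 } => -17/64
step 8: add BLUE to get RBBRBBBB; options L={ -1 -1/2 -3/8 -5/16 -9/32 -17/64 } R={ -1/4 0 } => -33/128
step 9: add RED to get RBBRBBBBR; options L={ -1 -1/2 -3/8 -5/16 -9/32 -17/64 } R={ -33/128 -1/4 0 } => -67/256
step 10: add RED to get RBBRBBBBRR; options L={ -1 -1/2 -3/8 -5/16 -9/32 -17/64 } R={ -67/256 -33/128 -1/4 0 } => -135/512
step 11: add RED to get RBBRBBBBRRR; options L={ -1 -1/2 -3/8 -5/16 -9/32 -17/64 } R={ -135/512 -67/256 -33/128 -1/4 0 } => -271/1024
step 12: add BLUE to get RBBRBBBBRRRB; options L={ -1 -1/2 -3/8 -5/16 -9/32 -17/64 -271/1024 } R={ -135/512 -67/256 -33/128 -1/4 0 } => -541/2048
step 13: add RED to get RBBRBBBBRRRBR; options L={ -1 -1/2 -3/8 -5/16 -9/32 -17/64 -271/1024 } R={ -541/2048 -135/512 -67/256 -33/128 -1/4 0 } => -1083/4096
step 14: add BLUE to get RBBRBBBBRRRBRB; options L={ -1 -1/2 -3/8 -5/16 -9/32 -17/64 -271/1024 -1083/4096 } R={ -541/2048 -135/512 -67/256 -33/128 -1/4 0 } => -2165/8192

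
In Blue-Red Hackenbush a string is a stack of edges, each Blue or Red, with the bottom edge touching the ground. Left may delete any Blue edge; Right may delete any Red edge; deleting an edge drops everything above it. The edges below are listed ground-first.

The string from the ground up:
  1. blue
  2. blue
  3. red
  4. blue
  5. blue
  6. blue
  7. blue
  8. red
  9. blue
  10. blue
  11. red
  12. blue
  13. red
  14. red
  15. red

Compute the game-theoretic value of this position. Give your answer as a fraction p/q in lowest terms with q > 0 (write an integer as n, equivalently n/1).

16081/8192

Prefix values for blue blue red blue blue blue blue red blue blue red blue red red red via {L|R} + simplicity:
1 of 15 · b · max L 0 · min R +∞ so 1
2 of 15 · bb · max L 1 · min R +∞ so 2
3 of 15 · bbr · max L 1 · min R 2 so 3/2
4 of 15 · bbrb · max L 3/2 · min R 2 so 7/4
5 of 15 · bbrbb · max L 7/4 · min R 2 so 15/8
6 of 15 · bbrbbb · max L 15/8 · min R 2 so 31/16
7 of 15 · bbrbbbb · max L 31/16 · min R 2 so 63/32
8 of 15 · bbrbbbbr · max L 31/16 · min R 63/32 so 125/64
9 of 15 · bbrbbbbrb · max L 125/64 · min R 63/32 so 251/128
10 of 15 · bbrbbbbrbb · max L 251/128 · min R 63/32 so 503/256
11 of 15 · bbrbbbbrbbr · max L 251/128 · min R 503/256 so 1005/512
12 of 15 · bbrbbbbrbbrb · max L 1005/512 · min R 503/256 so 2011/1024
13 of 15 · bbrbbbbrbbrbr · max L 1005/512 · min R 2011/1024 so 4021/2048
14 of 15 · bbrbbbbrbbrbrr · max L 1005/512 · min R 4021/2048 so 8041/4096
15 of 15 · bbrbbbbrbbrbrrr · max L 1005/512 · min R 8041/4096 so 16081/8192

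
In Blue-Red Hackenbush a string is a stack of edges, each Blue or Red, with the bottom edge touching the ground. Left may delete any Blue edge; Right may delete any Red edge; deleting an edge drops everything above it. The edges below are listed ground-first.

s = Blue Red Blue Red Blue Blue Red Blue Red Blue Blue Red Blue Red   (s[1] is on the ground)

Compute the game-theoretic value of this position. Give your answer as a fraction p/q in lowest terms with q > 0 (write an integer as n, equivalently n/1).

5813/8192

Recurse on prefixes of the 14-edge string Blue Red Blue Red Blue Blue Red Blue Red Blue Blue Red Blue Red:
step 1: add Blue to get B; options L={ 0 } R={ — } → 1
step 2: add Red to get BR; options L={ 0 } R={ 1 } → 1/2
step 3: add Blue to get BRB; options L={ 0, 1/2 } R={ 1 } → 3/4
step 4: add Red to get BRBR; options L={ 0, 1/2 } R={ 3/4, 1 } → 5/8
step 5: add Blue to get BRBRB; options L={ 0, 1/2, 5/8 } R={ 3/4, 1 } → 11/16
step 6: add Blue to get BRBRBB; options L={ 0, 1/2, 5/8, 11/16 } R={ 3/4, 1 } → 23/32
step 7: add Red to get BRBRBBR; options L={ 0, 1/2, 5/8, 11/16 } R={ 23/32, 3/4, 1 } → 45/64
step 8: add Blue to get BRBRBBRB; options L={ 0, 1/2, 5/8, 11/16, 45/64 } R={ 23/32, 3/4, 1 } → 91/128
step 9: add Red to get BRBRBBRBR; options L={ 0, 1/2, 5/8, 11/16, 45/64 } R={ 91/128, 23/32, 3/4, 1 } → 181/256
step 10: add Blue to get BRBRBBRBRB; options L={ 0, 1/2, 5/8, 11/16, 45/64, 181/256 } R={ 91/128, 23/32, 3/4, 1 } → 363/512
step 11: add Blue to get BRBRBBRBRBB; options L={ 0, 1/2, 5/8, 11/16, 45/64, 181/256, 363/512 } R={ 91/128, 23/32, 3/4, 1 } → 727/1024
step 12: add Red to get BRBRBBRBRBBR; options L={ 0, 1/2, 5/8, 11/16, 45/64, 181/256, 363/512 } R={ 727/1024, 91/128, 23/32, 3/4, 1 } → 1453/2048
step 13: add Blue to get BRBRBBRBRBBRB; options L={ 0, 1/2, 5/8, 11/16, 45/64, 181/256, 363/512, 1453/2048 } R={ 727/1024, 91/128, 23/32, 3/4, 1 } → 2907/4096
step 14: add Red to get BRBRBBRBRBBRBR; options L={ 0, 1/2, 5/8, 11/16, 45/64, 181/256, 363/512, 1453/2048 } R={ 2907/4096, 727/1024, 91/128, 23/32, 3/4, 1 } → 5813/8192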